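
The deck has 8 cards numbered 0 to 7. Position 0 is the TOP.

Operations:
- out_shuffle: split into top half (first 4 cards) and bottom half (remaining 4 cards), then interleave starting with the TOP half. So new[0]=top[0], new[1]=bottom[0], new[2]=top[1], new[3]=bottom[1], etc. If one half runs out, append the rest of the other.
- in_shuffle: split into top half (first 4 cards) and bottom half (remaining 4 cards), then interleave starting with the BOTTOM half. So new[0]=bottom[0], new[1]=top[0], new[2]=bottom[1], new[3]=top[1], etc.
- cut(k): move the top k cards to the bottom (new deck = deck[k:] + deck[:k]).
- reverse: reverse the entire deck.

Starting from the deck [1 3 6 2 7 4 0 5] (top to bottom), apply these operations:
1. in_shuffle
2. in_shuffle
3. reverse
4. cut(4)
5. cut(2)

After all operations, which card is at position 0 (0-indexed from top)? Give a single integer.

Answer: 7

Derivation:
After op 1 (in_shuffle): [7 1 4 3 0 6 5 2]
After op 2 (in_shuffle): [0 7 6 1 5 4 2 3]
After op 3 (reverse): [3 2 4 5 1 6 7 0]
After op 4 (cut(4)): [1 6 7 0 3 2 4 5]
After op 5 (cut(2)): [7 0 3 2 4 5 1 6]
Position 0: card 7.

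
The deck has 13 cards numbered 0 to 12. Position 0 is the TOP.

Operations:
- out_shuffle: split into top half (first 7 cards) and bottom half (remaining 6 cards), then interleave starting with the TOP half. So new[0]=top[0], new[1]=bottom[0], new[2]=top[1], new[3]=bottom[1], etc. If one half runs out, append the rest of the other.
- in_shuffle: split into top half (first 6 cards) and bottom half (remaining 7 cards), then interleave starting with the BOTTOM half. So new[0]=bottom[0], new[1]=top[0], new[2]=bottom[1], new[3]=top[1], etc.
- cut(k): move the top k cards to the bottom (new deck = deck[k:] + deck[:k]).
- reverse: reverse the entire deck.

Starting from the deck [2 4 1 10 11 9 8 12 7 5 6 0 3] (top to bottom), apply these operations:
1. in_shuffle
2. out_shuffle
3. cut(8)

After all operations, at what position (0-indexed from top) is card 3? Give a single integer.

Answer: 3

Derivation:
After op 1 (in_shuffle): [8 2 12 4 7 1 5 10 6 11 0 9 3]
After op 2 (out_shuffle): [8 10 2 6 12 11 4 0 7 9 1 3 5]
After op 3 (cut(8)): [7 9 1 3 5 8 10 2 6 12 11 4 0]
Card 3 is at position 3.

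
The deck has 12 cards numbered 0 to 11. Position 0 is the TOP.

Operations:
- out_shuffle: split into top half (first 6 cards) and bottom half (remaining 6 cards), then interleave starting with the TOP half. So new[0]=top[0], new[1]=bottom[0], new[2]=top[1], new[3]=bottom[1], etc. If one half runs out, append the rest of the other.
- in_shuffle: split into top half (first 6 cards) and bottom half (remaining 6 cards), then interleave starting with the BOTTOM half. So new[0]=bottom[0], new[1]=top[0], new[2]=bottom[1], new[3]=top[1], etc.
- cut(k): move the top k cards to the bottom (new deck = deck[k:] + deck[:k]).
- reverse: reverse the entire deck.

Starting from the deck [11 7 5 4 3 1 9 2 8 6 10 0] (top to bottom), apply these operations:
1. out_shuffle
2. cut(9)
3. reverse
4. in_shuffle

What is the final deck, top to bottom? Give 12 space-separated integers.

After op 1 (out_shuffle): [11 9 7 2 5 8 4 6 3 10 1 0]
After op 2 (cut(9)): [10 1 0 11 9 7 2 5 8 4 6 3]
After op 3 (reverse): [3 6 4 8 5 2 7 9 11 0 1 10]
After op 4 (in_shuffle): [7 3 9 6 11 4 0 8 1 5 10 2]

Answer: 7 3 9 6 11 4 0 8 1 5 10 2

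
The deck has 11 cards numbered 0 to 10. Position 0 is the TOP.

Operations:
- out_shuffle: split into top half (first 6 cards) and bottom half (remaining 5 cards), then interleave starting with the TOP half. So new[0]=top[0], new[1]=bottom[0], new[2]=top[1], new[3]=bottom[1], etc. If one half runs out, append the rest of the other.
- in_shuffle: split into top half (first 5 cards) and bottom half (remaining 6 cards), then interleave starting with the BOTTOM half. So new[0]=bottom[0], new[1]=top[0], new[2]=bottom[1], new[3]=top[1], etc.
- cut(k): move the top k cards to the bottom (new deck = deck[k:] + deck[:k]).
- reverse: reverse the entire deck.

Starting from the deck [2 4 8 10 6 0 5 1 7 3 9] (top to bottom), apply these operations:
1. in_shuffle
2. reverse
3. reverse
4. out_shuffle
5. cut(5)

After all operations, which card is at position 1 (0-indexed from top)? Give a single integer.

After op 1 (in_shuffle): [0 2 5 4 1 8 7 10 3 6 9]
After op 2 (reverse): [9 6 3 10 7 8 1 4 5 2 0]
After op 3 (reverse): [0 2 5 4 1 8 7 10 3 6 9]
After op 4 (out_shuffle): [0 7 2 10 5 3 4 6 1 9 8]
After op 5 (cut(5)): [3 4 6 1 9 8 0 7 2 10 5]
Position 1: card 4.

Answer: 4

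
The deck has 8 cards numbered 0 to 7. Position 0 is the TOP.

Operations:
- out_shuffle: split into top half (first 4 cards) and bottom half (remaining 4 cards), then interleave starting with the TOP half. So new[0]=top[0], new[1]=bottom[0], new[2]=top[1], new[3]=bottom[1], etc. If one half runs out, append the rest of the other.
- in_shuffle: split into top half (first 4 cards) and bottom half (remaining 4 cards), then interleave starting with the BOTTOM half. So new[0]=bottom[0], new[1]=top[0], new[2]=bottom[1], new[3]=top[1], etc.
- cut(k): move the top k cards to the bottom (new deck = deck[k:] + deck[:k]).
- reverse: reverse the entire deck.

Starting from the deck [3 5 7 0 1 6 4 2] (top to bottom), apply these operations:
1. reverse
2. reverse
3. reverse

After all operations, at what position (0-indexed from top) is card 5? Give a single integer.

Answer: 6

Derivation:
After op 1 (reverse): [2 4 6 1 0 7 5 3]
After op 2 (reverse): [3 5 7 0 1 6 4 2]
After op 3 (reverse): [2 4 6 1 0 7 5 3]
Card 5 is at position 6.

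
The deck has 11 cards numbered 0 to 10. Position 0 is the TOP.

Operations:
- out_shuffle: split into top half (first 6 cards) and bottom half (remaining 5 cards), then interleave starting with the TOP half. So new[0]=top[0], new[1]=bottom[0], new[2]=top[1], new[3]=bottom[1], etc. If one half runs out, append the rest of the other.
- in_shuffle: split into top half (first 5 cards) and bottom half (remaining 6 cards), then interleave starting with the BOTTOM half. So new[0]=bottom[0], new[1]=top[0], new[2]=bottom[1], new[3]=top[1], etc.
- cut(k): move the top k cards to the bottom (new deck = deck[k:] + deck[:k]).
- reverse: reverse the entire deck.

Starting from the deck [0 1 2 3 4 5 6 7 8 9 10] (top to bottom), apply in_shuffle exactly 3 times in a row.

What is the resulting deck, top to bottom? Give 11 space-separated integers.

After op 1 (in_shuffle): [5 0 6 1 7 2 8 3 9 4 10]
After op 2 (in_shuffle): [2 5 8 0 3 6 9 1 4 7 10]
After op 3 (in_shuffle): [6 2 9 5 1 8 4 0 7 3 10]

Answer: 6 2 9 5 1 8 4 0 7 3 10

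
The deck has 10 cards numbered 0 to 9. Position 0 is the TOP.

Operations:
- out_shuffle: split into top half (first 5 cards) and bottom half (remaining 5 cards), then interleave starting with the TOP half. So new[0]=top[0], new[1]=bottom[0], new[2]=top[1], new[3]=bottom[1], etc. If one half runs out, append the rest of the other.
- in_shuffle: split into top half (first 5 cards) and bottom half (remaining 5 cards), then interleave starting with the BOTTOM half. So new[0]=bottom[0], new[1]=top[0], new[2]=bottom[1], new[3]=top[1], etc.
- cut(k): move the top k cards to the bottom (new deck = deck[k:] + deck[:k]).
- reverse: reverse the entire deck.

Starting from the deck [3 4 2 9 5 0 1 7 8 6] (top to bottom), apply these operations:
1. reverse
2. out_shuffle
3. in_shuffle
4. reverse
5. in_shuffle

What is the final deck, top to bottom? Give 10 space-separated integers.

After op 1 (reverse): [6 8 7 1 0 5 9 2 4 3]
After op 2 (out_shuffle): [6 5 8 9 7 2 1 4 0 3]
After op 3 (in_shuffle): [2 6 1 5 4 8 0 9 3 7]
After op 4 (reverse): [7 3 9 0 8 4 5 1 6 2]
After op 5 (in_shuffle): [4 7 5 3 1 9 6 0 2 8]

Answer: 4 7 5 3 1 9 6 0 2 8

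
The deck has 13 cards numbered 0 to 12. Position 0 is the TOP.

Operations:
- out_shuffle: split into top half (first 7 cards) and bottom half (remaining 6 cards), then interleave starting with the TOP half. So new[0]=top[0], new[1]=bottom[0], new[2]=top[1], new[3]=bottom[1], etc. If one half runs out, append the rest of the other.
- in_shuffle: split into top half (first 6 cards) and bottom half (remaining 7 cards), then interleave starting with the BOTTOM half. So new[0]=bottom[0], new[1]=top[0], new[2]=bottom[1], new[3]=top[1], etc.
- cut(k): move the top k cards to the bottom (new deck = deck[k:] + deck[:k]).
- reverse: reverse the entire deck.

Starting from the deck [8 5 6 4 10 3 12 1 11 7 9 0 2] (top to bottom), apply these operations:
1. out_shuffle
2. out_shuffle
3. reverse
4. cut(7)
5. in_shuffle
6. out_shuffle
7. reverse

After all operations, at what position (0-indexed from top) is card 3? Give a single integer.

After op 1 (out_shuffle): [8 1 5 11 6 7 4 9 10 0 3 2 12]
After op 2 (out_shuffle): [8 9 1 10 5 0 11 3 6 2 7 12 4]
After op 3 (reverse): [4 12 7 2 6 3 11 0 5 10 1 9 8]
After op 4 (cut(7)): [0 5 10 1 9 8 4 12 7 2 6 3 11]
After op 5 (in_shuffle): [4 0 12 5 7 10 2 1 6 9 3 8 11]
After op 6 (out_shuffle): [4 1 0 6 12 9 5 3 7 8 10 11 2]
After op 7 (reverse): [2 11 10 8 7 3 5 9 12 6 0 1 4]
Card 3 is at position 5.

Answer: 5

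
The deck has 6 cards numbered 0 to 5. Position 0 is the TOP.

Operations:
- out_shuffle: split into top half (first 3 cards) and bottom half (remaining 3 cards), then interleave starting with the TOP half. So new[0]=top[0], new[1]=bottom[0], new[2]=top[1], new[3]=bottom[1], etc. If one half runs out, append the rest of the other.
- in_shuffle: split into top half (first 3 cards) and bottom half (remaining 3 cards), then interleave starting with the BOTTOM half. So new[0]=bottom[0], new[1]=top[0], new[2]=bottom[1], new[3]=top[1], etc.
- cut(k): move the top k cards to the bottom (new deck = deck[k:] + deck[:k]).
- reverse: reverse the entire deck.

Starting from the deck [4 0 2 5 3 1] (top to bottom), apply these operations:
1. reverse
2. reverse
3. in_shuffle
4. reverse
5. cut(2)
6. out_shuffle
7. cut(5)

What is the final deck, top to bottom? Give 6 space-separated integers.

After op 1 (reverse): [1 3 5 2 0 4]
After op 2 (reverse): [4 0 2 5 3 1]
After op 3 (in_shuffle): [5 4 3 0 1 2]
After op 4 (reverse): [2 1 0 3 4 5]
After op 5 (cut(2)): [0 3 4 5 2 1]
After op 6 (out_shuffle): [0 5 3 2 4 1]
After op 7 (cut(5)): [1 0 5 3 2 4]

Answer: 1 0 5 3 2 4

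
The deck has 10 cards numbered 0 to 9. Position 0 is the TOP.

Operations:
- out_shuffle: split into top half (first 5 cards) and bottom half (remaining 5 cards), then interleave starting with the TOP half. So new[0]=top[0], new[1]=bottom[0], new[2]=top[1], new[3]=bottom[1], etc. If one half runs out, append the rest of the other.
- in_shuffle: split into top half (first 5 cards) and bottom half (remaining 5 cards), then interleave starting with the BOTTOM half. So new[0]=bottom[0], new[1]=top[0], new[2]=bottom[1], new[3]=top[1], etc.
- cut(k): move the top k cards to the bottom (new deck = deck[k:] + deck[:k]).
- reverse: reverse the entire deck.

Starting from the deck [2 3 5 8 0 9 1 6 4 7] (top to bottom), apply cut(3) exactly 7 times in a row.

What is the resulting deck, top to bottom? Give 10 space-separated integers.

After op 1 (cut(3)): [8 0 9 1 6 4 7 2 3 5]
After op 2 (cut(3)): [1 6 4 7 2 3 5 8 0 9]
After op 3 (cut(3)): [7 2 3 5 8 0 9 1 6 4]
After op 4 (cut(3)): [5 8 0 9 1 6 4 7 2 3]
After op 5 (cut(3)): [9 1 6 4 7 2 3 5 8 0]
After op 6 (cut(3)): [4 7 2 3 5 8 0 9 1 6]
After op 7 (cut(3)): [3 5 8 0 9 1 6 4 7 2]

Answer: 3 5 8 0 9 1 6 4 7 2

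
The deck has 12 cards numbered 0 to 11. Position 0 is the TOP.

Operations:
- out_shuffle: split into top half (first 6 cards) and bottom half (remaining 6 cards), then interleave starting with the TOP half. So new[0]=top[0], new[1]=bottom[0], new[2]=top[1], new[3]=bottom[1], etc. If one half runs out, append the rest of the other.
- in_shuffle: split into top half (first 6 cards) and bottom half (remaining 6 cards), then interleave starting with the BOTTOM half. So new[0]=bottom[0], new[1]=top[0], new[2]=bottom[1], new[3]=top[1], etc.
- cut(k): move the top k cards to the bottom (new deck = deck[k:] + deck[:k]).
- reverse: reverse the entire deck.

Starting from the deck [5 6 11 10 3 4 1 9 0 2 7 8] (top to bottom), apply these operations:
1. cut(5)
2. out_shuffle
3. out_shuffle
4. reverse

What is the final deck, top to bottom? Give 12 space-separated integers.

After op 1 (cut(5)): [4 1 9 0 2 7 8 5 6 11 10 3]
After op 2 (out_shuffle): [4 8 1 5 9 6 0 11 2 10 7 3]
After op 3 (out_shuffle): [4 0 8 11 1 2 5 10 9 7 6 3]
After op 4 (reverse): [3 6 7 9 10 5 2 1 11 8 0 4]

Answer: 3 6 7 9 10 5 2 1 11 8 0 4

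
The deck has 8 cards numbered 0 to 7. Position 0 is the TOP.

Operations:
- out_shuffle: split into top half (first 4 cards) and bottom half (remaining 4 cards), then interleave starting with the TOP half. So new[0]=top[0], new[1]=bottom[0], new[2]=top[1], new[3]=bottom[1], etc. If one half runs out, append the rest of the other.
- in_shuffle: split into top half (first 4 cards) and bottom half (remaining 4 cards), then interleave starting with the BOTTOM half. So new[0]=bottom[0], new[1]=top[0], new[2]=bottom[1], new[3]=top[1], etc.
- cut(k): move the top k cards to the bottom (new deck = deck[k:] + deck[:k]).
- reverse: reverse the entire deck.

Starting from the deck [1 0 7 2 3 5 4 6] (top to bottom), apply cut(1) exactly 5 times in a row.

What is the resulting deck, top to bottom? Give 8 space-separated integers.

Answer: 5 4 6 1 0 7 2 3

Derivation:
After op 1 (cut(1)): [0 7 2 3 5 4 6 1]
After op 2 (cut(1)): [7 2 3 5 4 6 1 0]
After op 3 (cut(1)): [2 3 5 4 6 1 0 7]
After op 4 (cut(1)): [3 5 4 6 1 0 7 2]
After op 5 (cut(1)): [5 4 6 1 0 7 2 3]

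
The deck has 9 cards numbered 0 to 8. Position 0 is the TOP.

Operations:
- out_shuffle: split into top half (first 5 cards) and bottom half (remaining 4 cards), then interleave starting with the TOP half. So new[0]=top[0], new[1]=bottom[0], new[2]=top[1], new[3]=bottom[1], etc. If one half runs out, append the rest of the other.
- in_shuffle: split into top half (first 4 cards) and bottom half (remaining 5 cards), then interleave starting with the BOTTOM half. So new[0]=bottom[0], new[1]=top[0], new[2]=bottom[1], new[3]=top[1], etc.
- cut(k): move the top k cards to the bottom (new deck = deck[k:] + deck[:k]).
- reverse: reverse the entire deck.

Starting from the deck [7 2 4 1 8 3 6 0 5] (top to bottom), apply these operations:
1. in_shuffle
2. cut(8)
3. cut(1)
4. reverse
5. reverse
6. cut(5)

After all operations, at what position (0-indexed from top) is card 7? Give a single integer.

Answer: 5

Derivation:
After op 1 (in_shuffle): [8 7 3 2 6 4 0 1 5]
After op 2 (cut(8)): [5 8 7 3 2 6 4 0 1]
After op 3 (cut(1)): [8 7 3 2 6 4 0 1 5]
After op 4 (reverse): [5 1 0 4 6 2 3 7 8]
After op 5 (reverse): [8 7 3 2 6 4 0 1 5]
After op 6 (cut(5)): [4 0 1 5 8 7 3 2 6]
Card 7 is at position 5.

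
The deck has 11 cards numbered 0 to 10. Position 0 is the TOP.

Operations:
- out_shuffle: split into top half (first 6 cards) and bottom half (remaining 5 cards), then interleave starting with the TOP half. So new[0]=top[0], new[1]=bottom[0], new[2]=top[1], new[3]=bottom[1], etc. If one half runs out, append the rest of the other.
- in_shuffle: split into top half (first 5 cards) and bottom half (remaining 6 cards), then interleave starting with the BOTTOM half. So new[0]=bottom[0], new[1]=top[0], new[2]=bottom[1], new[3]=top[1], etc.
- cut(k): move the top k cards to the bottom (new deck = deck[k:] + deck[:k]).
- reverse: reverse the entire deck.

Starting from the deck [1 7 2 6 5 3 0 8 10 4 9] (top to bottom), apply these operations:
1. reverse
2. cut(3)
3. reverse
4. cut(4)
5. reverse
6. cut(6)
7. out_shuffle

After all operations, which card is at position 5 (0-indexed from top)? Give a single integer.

Answer: 10

Derivation:
After op 1 (reverse): [9 4 10 8 0 3 5 6 2 7 1]
After op 2 (cut(3)): [8 0 3 5 6 2 7 1 9 4 10]
After op 3 (reverse): [10 4 9 1 7 2 6 5 3 0 8]
After op 4 (cut(4)): [7 2 6 5 3 0 8 10 4 9 1]
After op 5 (reverse): [1 9 4 10 8 0 3 5 6 2 7]
After op 6 (cut(6)): [3 5 6 2 7 1 9 4 10 8 0]
After op 7 (out_shuffle): [3 9 5 4 6 10 2 8 7 0 1]
Position 5: card 10.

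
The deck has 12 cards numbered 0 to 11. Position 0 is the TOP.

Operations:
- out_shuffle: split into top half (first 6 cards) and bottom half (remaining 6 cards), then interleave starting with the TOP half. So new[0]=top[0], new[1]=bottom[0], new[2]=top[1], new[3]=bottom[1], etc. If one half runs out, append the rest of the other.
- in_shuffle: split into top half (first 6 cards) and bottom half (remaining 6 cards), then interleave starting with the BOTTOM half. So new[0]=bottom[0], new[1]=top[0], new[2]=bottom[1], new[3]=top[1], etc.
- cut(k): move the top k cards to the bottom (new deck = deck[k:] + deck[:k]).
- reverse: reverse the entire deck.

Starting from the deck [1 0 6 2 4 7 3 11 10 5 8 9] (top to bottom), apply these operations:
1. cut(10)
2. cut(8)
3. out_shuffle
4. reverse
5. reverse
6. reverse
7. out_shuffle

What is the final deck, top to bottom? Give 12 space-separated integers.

Answer: 7 6 9 10 4 0 8 11 2 1 5 3

Derivation:
After op 1 (cut(10)): [8 9 1 0 6 2 4 7 3 11 10 5]
After op 2 (cut(8)): [3 11 10 5 8 9 1 0 6 2 4 7]
After op 3 (out_shuffle): [3 1 11 0 10 6 5 2 8 4 9 7]
After op 4 (reverse): [7 9 4 8 2 5 6 10 0 11 1 3]
After op 5 (reverse): [3 1 11 0 10 6 5 2 8 4 9 7]
After op 6 (reverse): [7 9 4 8 2 5 6 10 0 11 1 3]
After op 7 (out_shuffle): [7 6 9 10 4 0 8 11 2 1 5 3]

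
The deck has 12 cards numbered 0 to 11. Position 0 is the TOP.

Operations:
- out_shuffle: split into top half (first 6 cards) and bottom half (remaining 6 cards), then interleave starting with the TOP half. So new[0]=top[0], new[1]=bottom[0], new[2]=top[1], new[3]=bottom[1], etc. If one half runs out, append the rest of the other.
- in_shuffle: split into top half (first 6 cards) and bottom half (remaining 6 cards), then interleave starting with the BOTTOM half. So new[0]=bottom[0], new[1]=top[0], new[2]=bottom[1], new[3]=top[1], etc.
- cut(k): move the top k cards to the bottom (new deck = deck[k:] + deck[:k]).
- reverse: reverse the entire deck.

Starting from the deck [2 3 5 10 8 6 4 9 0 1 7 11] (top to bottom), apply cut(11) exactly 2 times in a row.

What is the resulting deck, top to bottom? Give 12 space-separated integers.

After op 1 (cut(11)): [11 2 3 5 10 8 6 4 9 0 1 7]
After op 2 (cut(11)): [7 11 2 3 5 10 8 6 4 9 0 1]

Answer: 7 11 2 3 5 10 8 6 4 9 0 1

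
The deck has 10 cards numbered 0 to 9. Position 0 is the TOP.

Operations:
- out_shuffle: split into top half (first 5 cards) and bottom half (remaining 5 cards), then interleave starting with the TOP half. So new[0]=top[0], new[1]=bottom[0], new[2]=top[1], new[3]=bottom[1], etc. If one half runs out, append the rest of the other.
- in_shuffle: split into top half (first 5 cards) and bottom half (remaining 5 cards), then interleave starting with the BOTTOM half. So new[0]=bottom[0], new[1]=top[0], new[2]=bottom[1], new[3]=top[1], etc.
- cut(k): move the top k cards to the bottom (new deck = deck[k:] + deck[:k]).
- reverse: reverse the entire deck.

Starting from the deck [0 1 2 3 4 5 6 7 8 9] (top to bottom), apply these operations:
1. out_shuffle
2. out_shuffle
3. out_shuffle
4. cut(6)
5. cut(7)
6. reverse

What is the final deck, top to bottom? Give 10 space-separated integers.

After op 1 (out_shuffle): [0 5 1 6 2 7 3 8 4 9]
After op 2 (out_shuffle): [0 7 5 3 1 8 6 4 2 9]
After op 3 (out_shuffle): [0 8 7 6 5 4 3 2 1 9]
After op 4 (cut(6)): [3 2 1 9 0 8 7 6 5 4]
After op 5 (cut(7)): [6 5 4 3 2 1 9 0 8 7]
After op 6 (reverse): [7 8 0 9 1 2 3 4 5 6]

Answer: 7 8 0 9 1 2 3 4 5 6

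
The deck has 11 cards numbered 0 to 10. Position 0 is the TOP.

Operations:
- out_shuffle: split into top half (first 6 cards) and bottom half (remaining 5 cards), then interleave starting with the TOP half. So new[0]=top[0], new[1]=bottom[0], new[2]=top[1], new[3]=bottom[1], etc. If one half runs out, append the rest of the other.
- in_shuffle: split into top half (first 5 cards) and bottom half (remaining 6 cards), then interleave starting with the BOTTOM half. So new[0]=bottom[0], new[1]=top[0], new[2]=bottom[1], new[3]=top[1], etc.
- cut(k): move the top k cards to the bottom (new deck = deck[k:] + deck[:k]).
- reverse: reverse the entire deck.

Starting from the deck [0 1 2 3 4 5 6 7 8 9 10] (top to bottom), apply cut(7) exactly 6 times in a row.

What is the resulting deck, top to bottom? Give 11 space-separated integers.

After op 1 (cut(7)): [7 8 9 10 0 1 2 3 4 5 6]
After op 2 (cut(7)): [3 4 5 6 7 8 9 10 0 1 2]
After op 3 (cut(7)): [10 0 1 2 3 4 5 6 7 8 9]
After op 4 (cut(7)): [6 7 8 9 10 0 1 2 3 4 5]
After op 5 (cut(7)): [2 3 4 5 6 7 8 9 10 0 1]
After op 6 (cut(7)): [9 10 0 1 2 3 4 5 6 7 8]

Answer: 9 10 0 1 2 3 4 5 6 7 8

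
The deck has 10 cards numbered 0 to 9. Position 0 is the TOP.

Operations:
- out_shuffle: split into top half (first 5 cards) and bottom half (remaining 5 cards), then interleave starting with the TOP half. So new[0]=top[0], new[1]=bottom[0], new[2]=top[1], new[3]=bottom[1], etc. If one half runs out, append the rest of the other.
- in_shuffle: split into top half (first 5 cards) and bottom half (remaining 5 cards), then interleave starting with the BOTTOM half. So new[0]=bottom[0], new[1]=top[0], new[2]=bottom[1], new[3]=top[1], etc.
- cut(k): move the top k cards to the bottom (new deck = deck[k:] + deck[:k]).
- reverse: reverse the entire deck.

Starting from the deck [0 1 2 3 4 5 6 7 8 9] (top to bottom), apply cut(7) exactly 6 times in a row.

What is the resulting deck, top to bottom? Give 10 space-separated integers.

Answer: 2 3 4 5 6 7 8 9 0 1

Derivation:
After op 1 (cut(7)): [7 8 9 0 1 2 3 4 5 6]
After op 2 (cut(7)): [4 5 6 7 8 9 0 1 2 3]
After op 3 (cut(7)): [1 2 3 4 5 6 7 8 9 0]
After op 4 (cut(7)): [8 9 0 1 2 3 4 5 6 7]
After op 5 (cut(7)): [5 6 7 8 9 0 1 2 3 4]
After op 6 (cut(7)): [2 3 4 5 6 7 8 9 0 1]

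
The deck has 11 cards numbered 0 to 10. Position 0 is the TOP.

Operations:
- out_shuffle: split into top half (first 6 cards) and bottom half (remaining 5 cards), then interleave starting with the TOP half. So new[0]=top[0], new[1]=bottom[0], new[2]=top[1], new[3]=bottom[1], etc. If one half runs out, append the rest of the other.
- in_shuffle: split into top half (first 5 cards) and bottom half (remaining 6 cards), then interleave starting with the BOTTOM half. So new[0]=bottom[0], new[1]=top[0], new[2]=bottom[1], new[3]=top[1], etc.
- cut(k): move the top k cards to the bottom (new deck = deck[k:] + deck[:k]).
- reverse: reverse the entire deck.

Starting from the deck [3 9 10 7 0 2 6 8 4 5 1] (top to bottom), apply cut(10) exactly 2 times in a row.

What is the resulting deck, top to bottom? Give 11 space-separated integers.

Answer: 5 1 3 9 10 7 0 2 6 8 4

Derivation:
After op 1 (cut(10)): [1 3 9 10 7 0 2 6 8 4 5]
After op 2 (cut(10)): [5 1 3 9 10 7 0 2 6 8 4]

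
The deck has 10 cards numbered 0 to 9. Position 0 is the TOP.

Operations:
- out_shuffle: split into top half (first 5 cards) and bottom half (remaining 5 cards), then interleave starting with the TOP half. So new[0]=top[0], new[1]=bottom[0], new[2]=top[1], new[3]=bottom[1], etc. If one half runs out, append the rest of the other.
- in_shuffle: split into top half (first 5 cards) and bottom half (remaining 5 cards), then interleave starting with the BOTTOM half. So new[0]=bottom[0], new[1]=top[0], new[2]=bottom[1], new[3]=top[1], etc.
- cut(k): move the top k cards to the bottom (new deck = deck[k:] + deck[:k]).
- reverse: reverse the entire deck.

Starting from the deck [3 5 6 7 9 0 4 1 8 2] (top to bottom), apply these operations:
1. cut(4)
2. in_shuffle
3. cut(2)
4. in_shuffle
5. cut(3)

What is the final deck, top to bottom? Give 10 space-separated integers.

Answer: 0 8 5 2 4 9 6 1 3 7

Derivation:
After op 1 (cut(4)): [9 0 4 1 8 2 3 5 6 7]
After op 2 (in_shuffle): [2 9 3 0 5 4 6 1 7 8]
After op 3 (cut(2)): [3 0 5 4 6 1 7 8 2 9]
After op 4 (in_shuffle): [1 3 7 0 8 5 2 4 9 6]
After op 5 (cut(3)): [0 8 5 2 4 9 6 1 3 7]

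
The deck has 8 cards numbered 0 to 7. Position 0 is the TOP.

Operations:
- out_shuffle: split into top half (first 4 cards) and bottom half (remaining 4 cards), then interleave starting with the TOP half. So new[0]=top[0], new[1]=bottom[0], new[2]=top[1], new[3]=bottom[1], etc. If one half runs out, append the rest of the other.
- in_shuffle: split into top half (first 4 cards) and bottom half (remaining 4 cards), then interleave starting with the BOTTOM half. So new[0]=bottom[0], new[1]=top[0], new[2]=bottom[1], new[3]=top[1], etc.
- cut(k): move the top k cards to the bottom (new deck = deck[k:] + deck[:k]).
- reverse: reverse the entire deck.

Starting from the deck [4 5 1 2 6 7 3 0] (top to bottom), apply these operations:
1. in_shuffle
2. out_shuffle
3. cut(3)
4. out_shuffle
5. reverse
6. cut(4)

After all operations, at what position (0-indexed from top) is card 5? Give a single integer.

After op 1 (in_shuffle): [6 4 7 5 3 1 0 2]
After op 2 (out_shuffle): [6 3 4 1 7 0 5 2]
After op 3 (cut(3)): [1 7 0 5 2 6 3 4]
After op 4 (out_shuffle): [1 2 7 6 0 3 5 4]
After op 5 (reverse): [4 5 3 0 6 7 2 1]
After op 6 (cut(4)): [6 7 2 1 4 5 3 0]
Card 5 is at position 5.

Answer: 5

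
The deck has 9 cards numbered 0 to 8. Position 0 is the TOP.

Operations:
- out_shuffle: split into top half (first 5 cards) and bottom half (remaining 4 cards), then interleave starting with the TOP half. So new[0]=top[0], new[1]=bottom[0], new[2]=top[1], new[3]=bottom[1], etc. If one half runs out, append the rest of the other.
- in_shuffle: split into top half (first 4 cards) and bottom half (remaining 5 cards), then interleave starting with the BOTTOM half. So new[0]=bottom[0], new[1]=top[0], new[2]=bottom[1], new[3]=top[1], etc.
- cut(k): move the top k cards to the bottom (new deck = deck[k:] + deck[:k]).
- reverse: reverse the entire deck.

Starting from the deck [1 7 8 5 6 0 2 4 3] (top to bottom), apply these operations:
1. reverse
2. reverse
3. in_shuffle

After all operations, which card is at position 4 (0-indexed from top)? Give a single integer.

Answer: 2

Derivation:
After op 1 (reverse): [3 4 2 0 6 5 8 7 1]
After op 2 (reverse): [1 7 8 5 6 0 2 4 3]
After op 3 (in_shuffle): [6 1 0 7 2 8 4 5 3]
Position 4: card 2.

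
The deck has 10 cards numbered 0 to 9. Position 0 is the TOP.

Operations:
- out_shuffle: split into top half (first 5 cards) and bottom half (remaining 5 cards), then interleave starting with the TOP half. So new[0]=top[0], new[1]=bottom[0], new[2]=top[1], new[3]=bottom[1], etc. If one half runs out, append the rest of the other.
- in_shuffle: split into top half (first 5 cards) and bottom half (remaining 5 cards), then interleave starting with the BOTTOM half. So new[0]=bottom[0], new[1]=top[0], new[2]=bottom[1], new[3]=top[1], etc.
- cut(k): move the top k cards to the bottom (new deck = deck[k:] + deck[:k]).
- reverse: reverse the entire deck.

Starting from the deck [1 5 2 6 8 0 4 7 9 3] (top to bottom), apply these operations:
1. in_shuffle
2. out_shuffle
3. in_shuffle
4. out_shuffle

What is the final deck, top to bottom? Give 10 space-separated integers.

After op 1 (in_shuffle): [0 1 4 5 7 2 9 6 3 8]
After op 2 (out_shuffle): [0 2 1 9 4 6 5 3 7 8]
After op 3 (in_shuffle): [6 0 5 2 3 1 7 9 8 4]
After op 4 (out_shuffle): [6 1 0 7 5 9 2 8 3 4]

Answer: 6 1 0 7 5 9 2 8 3 4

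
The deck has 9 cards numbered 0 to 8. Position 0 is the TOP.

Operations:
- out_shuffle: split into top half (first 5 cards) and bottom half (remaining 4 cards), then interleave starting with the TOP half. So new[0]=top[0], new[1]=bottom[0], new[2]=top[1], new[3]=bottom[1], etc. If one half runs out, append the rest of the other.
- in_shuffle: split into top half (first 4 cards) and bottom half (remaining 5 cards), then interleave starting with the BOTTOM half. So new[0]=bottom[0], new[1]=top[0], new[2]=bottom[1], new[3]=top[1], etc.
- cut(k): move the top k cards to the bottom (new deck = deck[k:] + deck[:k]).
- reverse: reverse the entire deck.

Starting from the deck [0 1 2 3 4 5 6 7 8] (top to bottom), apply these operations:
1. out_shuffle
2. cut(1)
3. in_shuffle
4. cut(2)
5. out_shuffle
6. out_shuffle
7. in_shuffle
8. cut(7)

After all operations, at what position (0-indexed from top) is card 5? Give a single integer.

After op 1 (out_shuffle): [0 5 1 6 2 7 3 8 4]
After op 2 (cut(1)): [5 1 6 2 7 3 8 4 0]
After op 3 (in_shuffle): [7 5 3 1 8 6 4 2 0]
After op 4 (cut(2)): [3 1 8 6 4 2 0 7 5]
After op 5 (out_shuffle): [3 2 1 0 8 7 6 5 4]
After op 6 (out_shuffle): [3 7 2 6 1 5 0 4 8]
After op 7 (in_shuffle): [1 3 5 7 0 2 4 6 8]
After op 8 (cut(7)): [6 8 1 3 5 7 0 2 4]
Card 5 is at position 4.

Answer: 4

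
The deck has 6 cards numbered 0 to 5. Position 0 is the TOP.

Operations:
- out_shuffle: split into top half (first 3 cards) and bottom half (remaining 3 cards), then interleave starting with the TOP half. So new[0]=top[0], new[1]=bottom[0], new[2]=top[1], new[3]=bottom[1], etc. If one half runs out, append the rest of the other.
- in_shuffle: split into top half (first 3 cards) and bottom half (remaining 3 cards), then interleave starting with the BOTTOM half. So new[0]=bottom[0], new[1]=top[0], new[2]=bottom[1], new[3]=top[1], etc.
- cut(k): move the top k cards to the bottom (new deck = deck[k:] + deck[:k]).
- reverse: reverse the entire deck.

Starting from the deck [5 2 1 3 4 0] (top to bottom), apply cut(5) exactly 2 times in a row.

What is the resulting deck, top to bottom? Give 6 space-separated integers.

After op 1 (cut(5)): [0 5 2 1 3 4]
After op 2 (cut(5)): [4 0 5 2 1 3]

Answer: 4 0 5 2 1 3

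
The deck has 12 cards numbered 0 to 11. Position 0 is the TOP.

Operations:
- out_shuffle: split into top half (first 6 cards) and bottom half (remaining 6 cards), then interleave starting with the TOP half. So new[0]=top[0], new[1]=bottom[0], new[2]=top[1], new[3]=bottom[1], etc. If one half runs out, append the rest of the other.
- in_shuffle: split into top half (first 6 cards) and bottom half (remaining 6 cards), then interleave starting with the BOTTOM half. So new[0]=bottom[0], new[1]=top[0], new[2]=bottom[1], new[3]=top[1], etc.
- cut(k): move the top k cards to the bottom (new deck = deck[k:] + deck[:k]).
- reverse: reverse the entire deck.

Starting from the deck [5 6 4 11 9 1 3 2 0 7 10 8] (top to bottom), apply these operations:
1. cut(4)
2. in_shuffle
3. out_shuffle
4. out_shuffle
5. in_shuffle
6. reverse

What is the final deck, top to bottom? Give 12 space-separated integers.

Answer: 5 7 9 4 0 3 6 8 1 11 10 2

Derivation:
After op 1 (cut(4)): [9 1 3 2 0 7 10 8 5 6 4 11]
After op 2 (in_shuffle): [10 9 8 1 5 3 6 2 4 0 11 7]
After op 3 (out_shuffle): [10 6 9 2 8 4 1 0 5 11 3 7]
After op 4 (out_shuffle): [10 1 6 0 9 5 2 11 8 3 4 7]
After op 5 (in_shuffle): [2 10 11 1 8 6 3 0 4 9 7 5]
After op 6 (reverse): [5 7 9 4 0 3 6 8 1 11 10 2]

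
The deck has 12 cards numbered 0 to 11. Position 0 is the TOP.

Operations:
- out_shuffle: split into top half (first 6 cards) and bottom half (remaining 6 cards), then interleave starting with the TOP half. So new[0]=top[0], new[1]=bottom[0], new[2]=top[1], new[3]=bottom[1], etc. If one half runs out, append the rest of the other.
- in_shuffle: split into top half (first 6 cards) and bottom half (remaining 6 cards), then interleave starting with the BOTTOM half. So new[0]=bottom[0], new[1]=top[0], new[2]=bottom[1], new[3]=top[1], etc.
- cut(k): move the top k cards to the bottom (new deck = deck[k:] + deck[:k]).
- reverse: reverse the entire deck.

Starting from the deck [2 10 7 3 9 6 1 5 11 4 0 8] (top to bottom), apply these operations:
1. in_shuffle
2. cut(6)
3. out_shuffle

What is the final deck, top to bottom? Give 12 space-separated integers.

After op 1 (in_shuffle): [1 2 5 10 11 7 4 3 0 9 8 6]
After op 2 (cut(6)): [4 3 0 9 8 6 1 2 5 10 11 7]
After op 3 (out_shuffle): [4 1 3 2 0 5 9 10 8 11 6 7]

Answer: 4 1 3 2 0 5 9 10 8 11 6 7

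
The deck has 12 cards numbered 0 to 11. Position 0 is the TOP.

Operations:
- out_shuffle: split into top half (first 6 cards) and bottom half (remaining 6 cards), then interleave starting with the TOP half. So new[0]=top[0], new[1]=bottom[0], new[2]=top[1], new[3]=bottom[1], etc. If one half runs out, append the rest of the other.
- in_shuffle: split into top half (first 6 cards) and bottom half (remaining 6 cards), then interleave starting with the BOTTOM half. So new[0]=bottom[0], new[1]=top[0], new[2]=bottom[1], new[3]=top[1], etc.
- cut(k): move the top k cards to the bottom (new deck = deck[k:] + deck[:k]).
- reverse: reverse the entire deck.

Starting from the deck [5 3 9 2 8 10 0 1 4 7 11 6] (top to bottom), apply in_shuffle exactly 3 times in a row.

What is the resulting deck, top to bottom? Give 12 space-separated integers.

Answer: 8 7 3 0 6 2 4 5 10 11 9 1

Derivation:
After op 1 (in_shuffle): [0 5 1 3 4 9 7 2 11 8 6 10]
After op 2 (in_shuffle): [7 0 2 5 11 1 8 3 6 4 10 9]
After op 3 (in_shuffle): [8 7 3 0 6 2 4 5 10 11 9 1]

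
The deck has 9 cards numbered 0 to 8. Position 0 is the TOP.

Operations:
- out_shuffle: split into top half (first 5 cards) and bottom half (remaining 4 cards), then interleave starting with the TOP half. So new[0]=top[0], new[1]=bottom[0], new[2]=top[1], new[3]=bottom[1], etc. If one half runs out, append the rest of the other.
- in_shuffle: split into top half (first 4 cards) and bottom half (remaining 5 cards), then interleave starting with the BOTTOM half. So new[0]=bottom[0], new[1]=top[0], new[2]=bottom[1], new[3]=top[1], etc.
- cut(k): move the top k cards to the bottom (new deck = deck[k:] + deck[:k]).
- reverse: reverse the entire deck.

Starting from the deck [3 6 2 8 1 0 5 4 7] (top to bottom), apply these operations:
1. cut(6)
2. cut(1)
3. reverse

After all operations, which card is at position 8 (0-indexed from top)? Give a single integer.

After op 1 (cut(6)): [5 4 7 3 6 2 8 1 0]
After op 2 (cut(1)): [4 7 3 6 2 8 1 0 5]
After op 3 (reverse): [5 0 1 8 2 6 3 7 4]
Position 8: card 4.

Answer: 4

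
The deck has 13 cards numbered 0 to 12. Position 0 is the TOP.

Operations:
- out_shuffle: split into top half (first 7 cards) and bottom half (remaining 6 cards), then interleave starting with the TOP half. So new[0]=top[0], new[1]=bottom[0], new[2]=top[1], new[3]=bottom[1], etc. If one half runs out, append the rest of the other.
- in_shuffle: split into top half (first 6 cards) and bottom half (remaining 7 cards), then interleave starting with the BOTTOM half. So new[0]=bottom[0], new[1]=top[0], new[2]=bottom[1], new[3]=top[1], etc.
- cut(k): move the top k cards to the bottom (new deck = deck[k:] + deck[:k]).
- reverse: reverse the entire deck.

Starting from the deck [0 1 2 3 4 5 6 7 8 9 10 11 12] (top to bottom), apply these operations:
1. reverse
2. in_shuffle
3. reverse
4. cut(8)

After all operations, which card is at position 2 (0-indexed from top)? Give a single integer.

After op 1 (reverse): [12 11 10 9 8 7 6 5 4 3 2 1 0]
After op 2 (in_shuffle): [6 12 5 11 4 10 3 9 2 8 1 7 0]
After op 3 (reverse): [0 7 1 8 2 9 3 10 4 11 5 12 6]
After op 4 (cut(8)): [4 11 5 12 6 0 7 1 8 2 9 3 10]
Position 2: card 5.

Answer: 5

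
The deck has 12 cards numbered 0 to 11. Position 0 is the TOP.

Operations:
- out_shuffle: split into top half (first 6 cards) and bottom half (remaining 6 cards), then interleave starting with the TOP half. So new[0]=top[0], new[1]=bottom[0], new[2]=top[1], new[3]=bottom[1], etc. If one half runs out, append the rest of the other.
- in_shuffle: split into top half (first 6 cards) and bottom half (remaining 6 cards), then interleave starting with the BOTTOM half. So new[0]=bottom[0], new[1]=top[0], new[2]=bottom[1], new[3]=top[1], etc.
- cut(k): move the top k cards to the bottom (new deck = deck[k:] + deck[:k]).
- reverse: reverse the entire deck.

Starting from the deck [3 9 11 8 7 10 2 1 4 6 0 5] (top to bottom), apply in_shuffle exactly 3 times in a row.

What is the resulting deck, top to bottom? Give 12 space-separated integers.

After op 1 (in_shuffle): [2 3 1 9 4 11 6 8 0 7 5 10]
After op 2 (in_shuffle): [6 2 8 3 0 1 7 9 5 4 10 11]
After op 3 (in_shuffle): [7 6 9 2 5 8 4 3 10 0 11 1]

Answer: 7 6 9 2 5 8 4 3 10 0 11 1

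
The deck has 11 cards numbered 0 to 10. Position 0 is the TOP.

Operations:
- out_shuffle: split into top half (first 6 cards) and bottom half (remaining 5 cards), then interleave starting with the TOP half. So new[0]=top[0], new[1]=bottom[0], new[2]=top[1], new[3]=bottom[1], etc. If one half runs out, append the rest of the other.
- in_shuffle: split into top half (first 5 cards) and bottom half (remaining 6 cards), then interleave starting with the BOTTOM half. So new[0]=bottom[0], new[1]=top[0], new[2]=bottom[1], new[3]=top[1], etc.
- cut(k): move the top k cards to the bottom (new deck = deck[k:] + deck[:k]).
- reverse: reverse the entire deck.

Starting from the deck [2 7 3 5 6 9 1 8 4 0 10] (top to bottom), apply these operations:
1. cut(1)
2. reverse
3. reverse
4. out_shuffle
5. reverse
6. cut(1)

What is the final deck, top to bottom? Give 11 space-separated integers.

After op 1 (cut(1)): [7 3 5 6 9 1 8 4 0 10 2]
After op 2 (reverse): [2 10 0 4 8 1 9 6 5 3 7]
After op 3 (reverse): [7 3 5 6 9 1 8 4 0 10 2]
After op 4 (out_shuffle): [7 8 3 4 5 0 6 10 9 2 1]
After op 5 (reverse): [1 2 9 10 6 0 5 4 3 8 7]
After op 6 (cut(1)): [2 9 10 6 0 5 4 3 8 7 1]

Answer: 2 9 10 6 0 5 4 3 8 7 1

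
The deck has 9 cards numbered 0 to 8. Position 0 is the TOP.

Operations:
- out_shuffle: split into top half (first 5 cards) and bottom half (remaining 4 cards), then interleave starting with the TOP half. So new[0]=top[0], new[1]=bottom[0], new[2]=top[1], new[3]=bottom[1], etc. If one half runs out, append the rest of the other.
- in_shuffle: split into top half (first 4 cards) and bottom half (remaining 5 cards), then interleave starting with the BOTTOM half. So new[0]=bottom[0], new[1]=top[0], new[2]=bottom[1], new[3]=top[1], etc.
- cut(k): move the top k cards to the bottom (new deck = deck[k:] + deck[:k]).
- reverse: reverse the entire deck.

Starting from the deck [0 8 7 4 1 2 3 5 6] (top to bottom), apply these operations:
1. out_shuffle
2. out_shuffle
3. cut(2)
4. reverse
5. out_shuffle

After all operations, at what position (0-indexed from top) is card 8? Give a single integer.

Answer: 3

Derivation:
After op 1 (out_shuffle): [0 2 8 3 7 5 4 6 1]
After op 2 (out_shuffle): [0 5 2 4 8 6 3 1 7]
After op 3 (cut(2)): [2 4 8 6 3 1 7 0 5]
After op 4 (reverse): [5 0 7 1 3 6 8 4 2]
After op 5 (out_shuffle): [5 6 0 8 7 4 1 2 3]
Card 8 is at position 3.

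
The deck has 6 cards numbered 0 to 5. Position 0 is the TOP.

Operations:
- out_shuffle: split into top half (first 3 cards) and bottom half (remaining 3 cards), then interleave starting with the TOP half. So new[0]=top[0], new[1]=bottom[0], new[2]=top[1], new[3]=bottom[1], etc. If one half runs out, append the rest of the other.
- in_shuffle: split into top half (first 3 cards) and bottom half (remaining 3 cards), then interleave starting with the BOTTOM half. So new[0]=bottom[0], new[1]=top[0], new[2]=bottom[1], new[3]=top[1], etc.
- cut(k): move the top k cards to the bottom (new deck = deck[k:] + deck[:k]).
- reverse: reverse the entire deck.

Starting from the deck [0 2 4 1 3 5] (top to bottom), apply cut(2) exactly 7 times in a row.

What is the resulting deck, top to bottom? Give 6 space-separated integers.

Answer: 4 1 3 5 0 2

Derivation:
After op 1 (cut(2)): [4 1 3 5 0 2]
After op 2 (cut(2)): [3 5 0 2 4 1]
After op 3 (cut(2)): [0 2 4 1 3 5]
After op 4 (cut(2)): [4 1 3 5 0 2]
After op 5 (cut(2)): [3 5 0 2 4 1]
After op 6 (cut(2)): [0 2 4 1 3 5]
After op 7 (cut(2)): [4 1 3 5 0 2]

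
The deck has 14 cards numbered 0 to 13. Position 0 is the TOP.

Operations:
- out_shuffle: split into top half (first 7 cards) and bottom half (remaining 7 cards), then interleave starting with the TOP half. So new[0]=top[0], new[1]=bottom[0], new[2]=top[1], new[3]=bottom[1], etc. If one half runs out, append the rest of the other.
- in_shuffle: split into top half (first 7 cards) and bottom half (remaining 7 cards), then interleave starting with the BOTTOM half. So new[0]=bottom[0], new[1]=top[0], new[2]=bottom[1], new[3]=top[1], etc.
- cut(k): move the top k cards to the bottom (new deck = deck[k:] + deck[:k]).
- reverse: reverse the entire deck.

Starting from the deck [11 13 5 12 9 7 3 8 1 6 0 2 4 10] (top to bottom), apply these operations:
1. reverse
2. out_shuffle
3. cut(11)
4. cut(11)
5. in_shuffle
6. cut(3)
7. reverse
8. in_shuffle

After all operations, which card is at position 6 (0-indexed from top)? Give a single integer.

Answer: 2

Derivation:
After op 1 (reverse): [10 4 2 0 6 1 8 3 7 9 12 5 13 11]
After op 2 (out_shuffle): [10 3 4 7 2 9 0 12 6 5 1 13 8 11]
After op 3 (cut(11)): [13 8 11 10 3 4 7 2 9 0 12 6 5 1]
After op 4 (cut(11)): [6 5 1 13 8 11 10 3 4 7 2 9 0 12]
After op 5 (in_shuffle): [3 6 4 5 7 1 2 13 9 8 0 11 12 10]
After op 6 (cut(3)): [5 7 1 2 13 9 8 0 11 12 10 3 6 4]
After op 7 (reverse): [4 6 3 10 12 11 0 8 9 13 2 1 7 5]
After op 8 (in_shuffle): [8 4 9 6 13 3 2 10 1 12 7 11 5 0]
Position 6: card 2.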